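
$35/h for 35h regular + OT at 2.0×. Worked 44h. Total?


Regular: 35h × $35 = $1225.00
Overtime: 44 - 35 = 9h
OT pay: 9h × $35 × 2.0 = $630.00
Total = $1225.00 + $630.00 = $1855.00

$1855.00


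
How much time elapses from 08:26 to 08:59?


0h 33m

End time in minutes: 8×60 + 59 = 539
Start time in minutes: 8×60 + 26 = 506
Difference = 539 - 506 = 33 minutes
= 0 hours 33 minutes


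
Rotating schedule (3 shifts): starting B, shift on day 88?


Shift B

Shifts: A, B, C
Start: B (index 1)
Day 88: (1 + 88 - 1) mod 3
= 88 mod 3
= 1
Index 1 → shift B


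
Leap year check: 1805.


Rules: divisible by 4 AND (not by 100 OR by 400)
1805 ÷ 4 = 451 remainder 1 → not divisible by 4
Not divisible by 4 → not a leap year

No


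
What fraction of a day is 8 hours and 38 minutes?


Total minutes: 8×60 + 38 = 518
Day = 24×60 = 1440 minutes
Fraction = 518/1440 ≈ 0.3597
As a percentage: 518/1440 × 100 ≈ 35.97%

0.3597 (35.97%)


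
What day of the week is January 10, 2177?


Friday

Zeller's congruence:
q=10, m=13, k=76, j=21
h = (10 + ⌊13×14/5⌋ + 76 + ⌊76/4⌋ + ⌊21/4⌋ - 2×21) mod 7
= (10 + 36 + 76 + 19 + 5 - 42) mod 7
= 104 mod 7 = 6
h=6 → Friday


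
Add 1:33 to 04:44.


Start: 284 minutes from midnight
Add: 93 minutes
Total: 377 minutes
Hours: 377 ÷ 60 = 6 remainder 17

06:17


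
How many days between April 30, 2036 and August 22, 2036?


From April 30, 2036 to August 22, 2036
Rest of April 2036: 30 - 30 = 0
Full months: May 31, June 30, July 31
Days into August 2036: 22
Total = 0 + 31 + 30 + 31 + 22 = 114 days

114 days


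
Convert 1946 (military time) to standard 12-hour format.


7:46 PM

Hour: 19
19 - 12 = 7 → PM


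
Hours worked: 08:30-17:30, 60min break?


8h 0m (480 minutes)

Total time = (17×60+30) - (8×60+30)
= 1050 - 510 = 540 min
Minus break: 540 - 60 = 480 min
= 8h 0m


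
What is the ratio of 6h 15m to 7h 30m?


Duration 1: 375 minutes
Duration 2: 450 minutes
Ratio = 375:450
GCD = 75
Simplified = 5:6
As a decimal: 5/6 ≈ 0.83

5:6 (0.83)


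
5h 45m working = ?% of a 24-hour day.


Time: 345 minutes
Day: 1440 minutes
Percentage = (345/1440) × 100 ≈ 24.0%

24.0%


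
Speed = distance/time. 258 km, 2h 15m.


Distance: 258 km
Time: 2h 15m = 135 min = 135/60 = 9/4 hours
Speed = 258 ÷ (9/4) = 258 × 4 / 9 = 1032/9 ≈ 114.7 km/h

114.7 km/h


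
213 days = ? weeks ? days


30 weeks 3 days

Weeks: 213 ÷ 7 = 30 remainder 3


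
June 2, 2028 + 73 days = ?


August 14, 2028

Start: June 2, 2028
Add 73 days
June 2 → July 1: 30 - 2 + 1 = 29 days (73 - 29 = 44 left)
July 1 → August 1: 31 - 1 + 1 = 31 days (44 - 31 = 13 left)
August 1 + 13 = August 14, 2028


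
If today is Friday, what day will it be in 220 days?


Monday

Start: Friday (index 4)
(4 + 220) mod 7
= 224 mod 7
= 0
Index 0 → Monday


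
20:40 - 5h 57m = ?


Start: 1240 minutes from midnight
Subtract: 357 minutes
Remaining: 1240 - 357 = 883
Hours: 14, Minutes: 43

14:43


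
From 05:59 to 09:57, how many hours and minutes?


3h 58m

End time in minutes: 9×60 + 57 = 597
Start time in minutes: 5×60 + 59 = 359
Difference = 597 - 359 = 238 minutes
= 3 hours 58 minutes


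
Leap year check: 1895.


Rules: divisible by 4 AND (not by 100 OR by 400)
1895 ÷ 4 = 473 remainder 3 → not divisible by 4
Not divisible by 4 → not a leap year

No


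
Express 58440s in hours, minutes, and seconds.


Hours: 58440 ÷ 3600 = 16 remainder 840
Minutes: 840 ÷ 60 = 14 remainder 0
Seconds: 0

16h 14m 0s


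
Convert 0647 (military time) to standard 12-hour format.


6:47 AM

Hour: 6
6 < 12 → AM


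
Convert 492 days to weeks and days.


Weeks: 492 ÷ 7 = 70 remainder 2

70 weeks 2 days


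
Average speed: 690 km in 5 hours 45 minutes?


Distance: 690 km
Time: 5h 45m = 345 min = 345/60 = 23/4 hours
Speed = 690 ÷ (23/4) = 690 × 4 / 23 = 2760/23 = 120.0 km/h

120.0 km/h


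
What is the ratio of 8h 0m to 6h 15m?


Duration 1: 480 minutes
Duration 2: 375 minutes
Ratio = 480:375
GCD = 15
Simplified = 32:25
As a decimal: 32/25 = 1.28

32:25 (1.28)


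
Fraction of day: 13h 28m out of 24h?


Total minutes: 13×60 + 28 = 808
Day = 24×60 = 1440 minutes
Fraction = 808/1440 ≈ 0.5611
As a percentage: 808/1440 × 100 ≈ 56.11%

0.5611 (56.11%)


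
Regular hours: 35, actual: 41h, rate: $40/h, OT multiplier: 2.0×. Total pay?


Regular: 35h × $40 = $1400.00
Overtime: 41 - 35 = 6h
OT pay: 6h × $40 × 2.0 = $480.00
Total = $1400.00 + $480.00 = $1880.00

$1880.00


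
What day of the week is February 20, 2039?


Zeller's congruence:
q=20, m=14, k=38, j=20
h = (20 + ⌊13×15/5⌋ + 38 + ⌊38/4⌋ + ⌊20/4⌋ - 2×20) mod 7
= (20 + 39 + 38 + 9 + 5 - 40) mod 7
= 71 mod 7 = 1
h=1 → Sunday

Sunday


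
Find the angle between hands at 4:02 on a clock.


Hour hand = 4×30 + 2×0.5 = 121.0°
Minute hand = 2×6 = 12°
Difference = |121.0 - 12| = 109.0°

109.0°


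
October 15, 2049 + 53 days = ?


December 7, 2049

Start: October 15, 2049
Add 53 days
October 15 → November 1: 31 - 15 + 1 = 17 days (53 - 17 = 36 left)
November 1 → December 1: 30 - 1 + 1 = 30 days (36 - 30 = 6 left)
December 1 + 6 = December 7, 2049


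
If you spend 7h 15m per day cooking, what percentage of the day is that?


Time: 435 minutes
Day: 1440 minutes
Percentage = (435/1440) × 100 ≈ 30.2%

30.2%


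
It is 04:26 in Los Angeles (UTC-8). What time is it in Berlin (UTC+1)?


13:26

Time difference = UTC+1 - UTC-8 = +9 hours
New hour = (4 + 9) mod 24
= 13 mod 24 = 13
Minutes unchanged → 13:26


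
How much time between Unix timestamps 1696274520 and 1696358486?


Difference = 1696358486 - 1696274520 = 83966 seconds
In hours: 83966 / 3600 ≈ 23.3
In days: 83966 / 86400 ≈ 0.97

83966 seconds (23.3 hours / 0.97 days)


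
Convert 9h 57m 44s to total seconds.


Hours: 9 × 3600 = 32400
Minutes: 57 × 60 = 3420
Seconds: 44
Total = 32400 + 3420 + 44 = 35864

35864 seconds


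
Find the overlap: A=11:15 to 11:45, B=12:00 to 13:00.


0 minutes

Meeting A: 675-705 (in minutes from midnight)
Meeting B: 720-780
Overlap start = max(675, 720) = 720
Overlap end = min(705, 780) = 705
Overlap = max(0, 705 - 720) = 0 min


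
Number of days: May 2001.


Month: May (month 5)
May has 31 days

31 days


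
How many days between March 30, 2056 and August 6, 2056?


129 days

From March 30, 2056 to August 6, 2056
Rest of March 2056: 31 - 30 = 1
Full months: April 30, May 31, June 30, July 31
Days into August 2056: 6
Total = 1 + 30 + 31 + 30 + 31 + 6 = 129 days


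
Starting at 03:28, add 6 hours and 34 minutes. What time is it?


Start: 208 minutes from midnight
Add: 394 minutes
Total: 602 minutes
Hours: 602 ÷ 60 = 10 remainder 2

10:02


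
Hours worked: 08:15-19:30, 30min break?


10h 45m (645 minutes)

Total time = (19×60+30) - (8×60+15)
= 1170 - 495 = 675 min
Minus break: 675 - 30 = 645 min
= 10h 45m


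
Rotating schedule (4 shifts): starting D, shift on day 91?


Shifts: A, B, C, D
Start: D (index 3)
Day 91: (3 + 91 - 1) mod 4
= 93 mod 4
= 1
Index 1 → shift B

Shift B


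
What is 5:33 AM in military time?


Input: 5:33 AM
AM hour stays: 5

05:33


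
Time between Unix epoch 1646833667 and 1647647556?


Difference = 1647647556 - 1646833667 = 813889 seconds
In hours: 813889 / 3600 ≈ 226.1
In days: 813889 / 86400 ≈ 9.42

813889 seconds (226.1 hours / 9.42 days)


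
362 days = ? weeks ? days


Weeks: 362 ÷ 7 = 51 remainder 5

51 weeks 5 days


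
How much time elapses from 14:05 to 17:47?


End time in minutes: 17×60 + 47 = 1067
Start time in minutes: 14×60 + 5 = 845
Difference = 1067 - 845 = 222 minutes
= 3 hours 42 minutes

3h 42m


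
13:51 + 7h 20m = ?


21:11

Start: 831 minutes from midnight
Add: 440 minutes
Total: 1271 minutes
Hours: 1271 ÷ 60 = 21 remainder 11


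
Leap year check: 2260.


Rules: divisible by 4 AND (not by 100 OR by 400)
2260 ÷ 4 = 565 exactly → divisible by 4
2260 ÷ 100 = 22 remainder 60 → not divisible by 100
Divisible by 4 but not by 100 → leap year

Yes


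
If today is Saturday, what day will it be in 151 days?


Start: Saturday (index 5)
(5 + 151) mod 7
= 156 mod 7
= 2
Index 2 → Wednesday

Wednesday


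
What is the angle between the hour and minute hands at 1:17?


63.5°

Hour hand = 1×30 + 17×0.5 = 38.5°
Minute hand = 17×6 = 102°
Difference = |38.5 - 102| = 63.5°


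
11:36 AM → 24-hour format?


11:36

Input: 11:36 AM
AM hour stays: 11


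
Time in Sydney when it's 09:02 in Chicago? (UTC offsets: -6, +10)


Time difference = UTC+10 - UTC-6 = +16 hours
New hour = (9 + 16) mod 24
= 25 mod 24 = 1
Minutes unchanged → 01:02; 25 ≥ 24 → next day

01:02 (next day)


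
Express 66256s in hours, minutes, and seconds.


18h 24m 16s

Hours: 66256 ÷ 3600 = 18 remainder 1456
Minutes: 1456 ÷ 60 = 24 remainder 16
Seconds: 16


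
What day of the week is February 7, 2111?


Zeller's congruence:
q=7, m=14, k=10, j=21
h = (7 + ⌊13×15/5⌋ + 10 + ⌊10/4⌋ + ⌊21/4⌋ - 2×21) mod 7
= (7 + 39 + 10 + 2 + 5 - 42) mod 7
= 21 mod 7 = 0
h=0 → Saturday

Saturday


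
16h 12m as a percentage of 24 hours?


Total minutes: 16×60 + 12 = 972
Day = 24×60 = 1440 minutes
Fraction = 972/1440 = 0.6750
As a percentage: 972/1440 × 100 = 67.50%

0.6750 (67.50%)


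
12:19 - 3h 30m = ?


08:49

Start: 739 minutes from midnight
Subtract: 210 minutes
Remaining: 739 - 210 = 529
Hours: 8, Minutes: 49


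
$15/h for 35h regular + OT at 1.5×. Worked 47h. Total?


$795.00

Regular: 35h × $15 = $525.00
Overtime: 47 - 35 = 12h
OT pay: 12h × $15 × 1.5 = $270.00
Total = $525.00 + $270.00 = $795.00


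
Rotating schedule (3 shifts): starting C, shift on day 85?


Shift C

Shifts: A, B, C
Start: C (index 2)
Day 85: (2 + 85 - 1) mod 3
= 86 mod 3
= 2
Index 2 → shift C


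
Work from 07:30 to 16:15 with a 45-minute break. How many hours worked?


8h 0m (480 minutes)

Total time = (16×60+15) - (7×60+30)
= 975 - 450 = 525 min
Minus break: 525 - 45 = 480 min
= 8h 0m


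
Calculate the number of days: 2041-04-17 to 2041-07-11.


From April 17, 2041 to July 11, 2041
Rest of April 2041: 30 - 17 = 13
Full months: May 31, June 30
Days into July 2041: 11
Total = 13 + 31 + 30 + 11 = 85 days

85 days


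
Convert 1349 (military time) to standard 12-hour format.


1:49 PM

Hour: 13
13 - 12 = 1 → PM


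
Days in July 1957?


31 days

Month: July (month 7)
July has 31 days


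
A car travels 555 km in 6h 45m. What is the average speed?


Distance: 555 km
Time: 6h 45m = 405 min = 405/60 = 27/4 hours
Speed = 555 ÷ (27/4) = 555 × 4 / 27 = 2220/27 ≈ 82.2 km/h

82.2 km/h


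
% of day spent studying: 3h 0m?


Time: 180 minutes
Day: 1440 minutes
Percentage = (180/1440) × 100 = 12.5%

12.5%


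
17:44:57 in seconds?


63897 seconds

Hours: 17 × 3600 = 61200
Minutes: 44 × 60 = 2640
Seconds: 57
Total = 61200 + 2640 + 57 = 63897


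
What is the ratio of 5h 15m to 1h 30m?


Duration 1: 315 minutes
Duration 2: 90 minutes
Ratio = 315:90
GCD = 45
Simplified = 7:2
As a decimal: 7/2 = 3.50

7:2 (3.50)


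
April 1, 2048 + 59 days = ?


May 30, 2048

Start: April 1, 2048
Add 59 days
April 1 → May 1: 30 - 1 + 1 = 30 days (59 - 30 = 29 left)
May 1 + 29 = May 30, 2048


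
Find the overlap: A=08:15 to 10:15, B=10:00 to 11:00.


Meeting A: 495-615 (in minutes from midnight)
Meeting B: 600-660
Overlap start = max(495, 600) = 600
Overlap end = min(615, 660) = 615
Overlap = max(0, 615 - 600) = 15 min

15 minutes


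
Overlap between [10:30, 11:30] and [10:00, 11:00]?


30 minutes

Meeting A: 630-690 (in minutes from midnight)
Meeting B: 600-660
Overlap start = max(630, 600) = 630
Overlap end = min(690, 660) = 660
Overlap = max(0, 660 - 630) = 30 min


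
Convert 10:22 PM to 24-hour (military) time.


22:22

Input: 10:22 PM
PM: 10 + 12 = 22


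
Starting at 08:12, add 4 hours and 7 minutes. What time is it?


Start: 492 minutes from midnight
Add: 247 minutes
Total: 739 minutes
Hours: 739 ÷ 60 = 12 remainder 19

12:19


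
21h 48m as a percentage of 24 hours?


0.9083 (90.83%)

Total minutes: 21×60 + 48 = 1308
Day = 24×60 = 1440 minutes
Fraction = 1308/1440 ≈ 0.9083
As a percentage: 1308/1440 × 100 ≈ 90.83%


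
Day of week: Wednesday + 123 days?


Sunday

Start: Wednesday (index 2)
(2 + 123) mod 7
= 125 mod 7
= 6
Index 6 → Sunday


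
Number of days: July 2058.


Month: July (month 7)
July has 31 days

31 days


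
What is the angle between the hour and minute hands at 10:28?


146.0°

Hour hand = 10×30 + 28×0.5 = 314.0°
Minute hand = 28×6 = 168°
Difference = |314.0 - 168| = 146.0°


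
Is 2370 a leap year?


Rules: divisible by 4 AND (not by 100 OR by 400)
2370 ÷ 4 = 592 remainder 2 → not divisible by 4
Not divisible by 4 → not a leap year

No


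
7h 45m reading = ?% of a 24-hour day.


32.3%

Time: 465 minutes
Day: 1440 minutes
Percentage = (465/1440) × 100 ≈ 32.3%


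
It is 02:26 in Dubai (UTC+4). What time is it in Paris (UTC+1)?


23:26 (previous day)

Time difference = UTC+1 - UTC+4 = -3 hours
New hour = (2 -3) mod 24
= -1 mod 24 = 23
Minutes unchanged → 23:26; -1 < 0 → previous day


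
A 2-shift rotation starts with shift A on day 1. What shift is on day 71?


Shift A

Shifts: A, B
Start: A (index 0)
Day 71: (0 + 71 - 1) mod 2
= 70 mod 2
= 0
Index 0 → shift A


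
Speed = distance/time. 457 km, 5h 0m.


91.4 km/h

Distance: 457 km
Time: 5 hours
Speed = 457 / 5 = 91.4 km/h


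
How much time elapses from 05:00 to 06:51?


End time in minutes: 6×60 + 51 = 411
Start time in minutes: 5×60 + 0 = 300
Difference = 411 - 300 = 111 minutes
= 1 hours 51 minutes

1h 51m


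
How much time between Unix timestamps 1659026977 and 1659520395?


493418 seconds (137.1 hours / 5.71 days)

Difference = 1659520395 - 1659026977 = 493418 seconds
In hours: 493418 / 3600 ≈ 137.1
In days: 493418 / 86400 ≈ 5.71


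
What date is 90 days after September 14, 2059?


December 13, 2059

Start: September 14, 2059
Add 90 days
September 14 → October 1: 30 - 14 + 1 = 17 days (90 - 17 = 73 left)
October 1 → November 1: 31 - 1 + 1 = 31 days (73 - 31 = 42 left)
November 1 → December 1: 30 - 1 + 1 = 30 days (42 - 30 = 12 left)
December 1 + 12 = December 13, 2059


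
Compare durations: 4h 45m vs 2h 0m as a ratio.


19:8 (2.38)

Duration 1: 285 minutes
Duration 2: 120 minutes
Ratio = 285:120
GCD = 15
Simplified = 19:8
As a decimal: 19/8 ≈ 2.38


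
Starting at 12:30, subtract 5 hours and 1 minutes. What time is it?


Start: 750 minutes from midnight
Subtract: 301 minutes
Remaining: 750 - 301 = 449
Hours: 7, Minutes: 29

07:29


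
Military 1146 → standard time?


11:46 AM

Hour: 11
11 < 12 → AM


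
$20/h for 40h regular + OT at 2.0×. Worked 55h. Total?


Regular: 40h × $20 = $800.00
Overtime: 55 - 40 = 15h
OT pay: 15h × $20 × 2.0 = $600.00
Total = $800.00 + $600.00 = $1400.00

$1400.00


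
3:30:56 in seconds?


12656 seconds

Hours: 3 × 3600 = 10800
Minutes: 30 × 60 = 1800
Seconds: 56
Total = 10800 + 1800 + 56 = 12656


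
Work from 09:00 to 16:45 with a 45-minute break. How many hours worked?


Total time = (16×60+45) - (9×60+0)
= 1005 - 540 = 465 min
Minus break: 465 - 45 = 420 min
= 7h 0m

7h 0m (420 minutes)


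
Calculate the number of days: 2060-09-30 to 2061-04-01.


From September 30, 2060 to April 1, 2061
Rest of September 2060: 30 - 30 = 0
Full months: October 31, November 30, December 31, January 31, February 2061 28, March 31
Days into April 2061: 1
Total = 0 + 31 + 30 + 31 + 31 + 28 + 31 + 1 = 183 days

183 days


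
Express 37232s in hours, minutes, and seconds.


10h 20m 32s

Hours: 37232 ÷ 3600 = 10 remainder 1232
Minutes: 1232 ÷ 60 = 20 remainder 32
Seconds: 32


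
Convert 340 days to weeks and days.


Weeks: 340 ÷ 7 = 48 remainder 4

48 weeks 4 days


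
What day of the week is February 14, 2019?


Thursday

Zeller's congruence:
q=14, m=14, k=18, j=20
h = (14 + ⌊13×15/5⌋ + 18 + ⌊18/4⌋ + ⌊20/4⌋ - 2×20) mod 7
= (14 + 39 + 18 + 4 + 5 - 40) mod 7
= 40 mod 7 = 5
h=5 → Thursday


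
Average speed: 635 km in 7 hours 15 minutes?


Distance: 635 km
Time: 7h 15m = 435 min = 435/60 = 29/4 hours
Speed = 635 ÷ (29/4) = 635 × 4 / 29 = 2540/29 ≈ 87.6 km/h

87.6 km/h


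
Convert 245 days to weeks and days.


35 weeks 0 days

Weeks: 245 ÷ 7 = 35 remainder 0


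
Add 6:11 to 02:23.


Start: 143 minutes from midnight
Add: 371 minutes
Total: 514 minutes
Hours: 514 ÷ 60 = 8 remainder 34

08:34


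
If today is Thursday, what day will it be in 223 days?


Wednesday

Start: Thursday (index 3)
(3 + 223) mod 7
= 226 mod 7
= 2
Index 2 → Wednesday


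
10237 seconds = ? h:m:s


2h 50m 37s

Hours: 10237 ÷ 3600 = 2 remainder 3037
Minutes: 3037 ÷ 60 = 50 remainder 37
Seconds: 37


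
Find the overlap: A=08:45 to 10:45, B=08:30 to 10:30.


Meeting A: 525-645 (in minutes from midnight)
Meeting B: 510-630
Overlap start = max(525, 510) = 525
Overlap end = min(645, 630) = 630
Overlap = max(0, 630 - 525) = 105 min

105 minutes


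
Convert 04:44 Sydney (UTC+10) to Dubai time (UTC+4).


22:44 (previous day)

Time difference = UTC+4 - UTC+10 = -6 hours
New hour = (4 -6) mod 24
= -2 mod 24 = 22
Minutes unchanged → 22:44; -2 < 0 → previous day


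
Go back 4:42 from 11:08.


06:26

Start: 668 minutes from midnight
Subtract: 282 minutes
Remaining: 668 - 282 = 386
Hours: 6, Minutes: 26


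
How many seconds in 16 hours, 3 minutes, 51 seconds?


Hours: 16 × 3600 = 57600
Minutes: 3 × 60 = 180
Seconds: 51
Total = 57600 + 180 + 51 = 57831

57831 seconds


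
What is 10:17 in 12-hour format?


10:17 AM

Hour: 10
10 < 12 → AM


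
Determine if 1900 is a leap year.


No

Rules: divisible by 4 AND (not by 100 OR by 400)
1900 ÷ 4 = 475 exactly → divisible by 4
1900 ÷ 100 = 19 exactly → divisible by 100
1900 ÷ 400 = 4 remainder 300 → not divisible by 400
Divisible by 100 but not by 400 → not a leap year


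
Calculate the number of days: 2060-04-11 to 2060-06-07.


57 days

From April 11, 2060 to June 7, 2060
Rest of April 2060: 30 - 11 = 19
Full months: May 31
Days into June 2060: 7
Total = 19 + 31 + 7 = 57 days


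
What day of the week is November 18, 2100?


Thursday

Zeller's congruence:
q=18, m=11, k=0, j=21
h = (18 + ⌊13×12/5⌋ + 0 + ⌊0/4⌋ + ⌊21/4⌋ - 2×21) mod 7
= (18 + 31 + 0 + 0 + 5 - 42) mod 7
= 12 mod 7 = 5
h=5 → Thursday


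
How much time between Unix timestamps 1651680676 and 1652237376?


Difference = 1652237376 - 1651680676 = 556700 seconds
In hours: 556700 / 3600 ≈ 154.6
In days: 556700 / 86400 ≈ 6.44

556700 seconds (154.6 hours / 6.44 days)


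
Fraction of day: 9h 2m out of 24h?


0.3764 (37.64%)

Total minutes: 9×60 + 2 = 542
Day = 24×60 = 1440 minutes
Fraction = 542/1440 ≈ 0.3764
As a percentage: 542/1440 × 100 ≈ 37.64%


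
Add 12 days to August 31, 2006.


Start: August 31, 2006
Add 12 days
August 31 → September 1: 31 - 31 + 1 = 1 days (12 - 1 = 11 left)
September 1 + 11 = September 12, 2006

September 12, 2006


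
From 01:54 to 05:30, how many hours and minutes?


3h 36m

End time in minutes: 5×60 + 30 = 330
Start time in minutes: 1×60 + 54 = 114
Difference = 330 - 114 = 216 minutes
= 3 hours 36 minutes


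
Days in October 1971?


Month: October (month 10)
October has 31 days

31 days


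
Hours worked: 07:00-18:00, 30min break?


Total time = (18×60+0) - (7×60+0)
= 1080 - 420 = 660 min
Minus break: 660 - 30 = 630 min
= 10h 30m

10h 30m (630 minutes)


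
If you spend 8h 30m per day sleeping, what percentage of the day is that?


35.4%

Time: 510 minutes
Day: 1440 minutes
Percentage = (510/1440) × 100 ≈ 35.4%


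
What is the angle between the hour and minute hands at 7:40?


10.0°

Hour hand = 7×30 + 40×0.5 = 230.0°
Minute hand = 40×6 = 240°
Difference = |230.0 - 240| = 10.0°


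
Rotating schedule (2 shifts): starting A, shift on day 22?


Shift B

Shifts: A, B
Start: A (index 0)
Day 22: (0 + 22 - 1) mod 2
= 21 mod 2
= 1
Index 1 → shift B


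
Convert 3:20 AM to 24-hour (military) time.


03:20

Input: 3:20 AM
AM hour stays: 3


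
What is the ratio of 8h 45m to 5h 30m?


Duration 1: 525 minutes
Duration 2: 330 minutes
Ratio = 525:330
GCD = 15
Simplified = 35:22
As a decimal: 35/22 ≈ 1.59

35:22 (1.59)


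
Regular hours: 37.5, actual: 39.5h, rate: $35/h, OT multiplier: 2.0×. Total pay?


$1452.50

Regular: 37.5h × $35 = $1312.50
Overtime: 39.5 - 37.5 = 2.0h
OT pay: 2.0h × $35 × 2.0 = $140.00
Total = $1312.50 + $140.00 = $1452.50


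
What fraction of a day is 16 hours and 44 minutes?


Total minutes: 16×60 + 44 = 1004
Day = 24×60 = 1440 minutes
Fraction = 1004/1440 ≈ 0.6972
As a percentage: 1004/1440 × 100 ≈ 69.72%

0.6972 (69.72%)


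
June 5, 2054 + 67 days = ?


August 11, 2054

Start: June 5, 2054
Add 67 days
June 5 → July 1: 30 - 5 + 1 = 26 days (67 - 26 = 41 left)
July 1 → August 1: 31 - 1 + 1 = 31 days (41 - 31 = 10 left)
August 1 + 10 = August 11, 2054


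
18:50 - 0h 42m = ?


18:08

Start: 1130 minutes from midnight
Subtract: 42 minutes
Remaining: 1130 - 42 = 1088
Hours: 18, Minutes: 8


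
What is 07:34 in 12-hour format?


Hour: 7
7 < 12 → AM

7:34 AM


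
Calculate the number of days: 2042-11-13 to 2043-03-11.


From November 13, 2042 to March 11, 2043
Rest of November 2042: 30 - 13 = 17
Full months: December 31, January 31, February 2043 28
Days into March 2043: 11
Total = 17 + 31 + 31 + 28 + 11 = 118 days

118 days


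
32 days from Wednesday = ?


Start: Wednesday (index 2)
(2 + 32) mod 7
= 34 mod 7
= 6
Index 6 → Sunday

Sunday


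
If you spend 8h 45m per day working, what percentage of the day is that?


36.5%

Time: 525 minutes
Day: 1440 minutes
Percentage = (525/1440) × 100 ≈ 36.5%


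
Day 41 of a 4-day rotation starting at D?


Shifts: A, B, C, D
Start: D (index 3)
Day 41: (3 + 41 - 1) mod 4
= 43 mod 4
= 3
Index 3 → shift D

Shift D


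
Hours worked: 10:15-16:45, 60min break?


5h 30m (330 minutes)

Total time = (16×60+45) - (10×60+15)
= 1005 - 615 = 390 min
Minus break: 390 - 60 = 330 min
= 5h 30m


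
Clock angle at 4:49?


Hour hand = 4×30 + 49×0.5 = 144.5°
Minute hand = 49×6 = 294°
Difference = |144.5 - 294| = 149.5°

149.5°


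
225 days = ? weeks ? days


32 weeks 1 days

Weeks: 225 ÷ 7 = 32 remainder 1


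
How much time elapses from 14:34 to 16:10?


1h 36m

End time in minutes: 16×60 + 10 = 970
Start time in minutes: 14×60 + 34 = 874
Difference = 970 - 874 = 96 minutes
= 1 hours 36 minutes


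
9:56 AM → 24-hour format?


Input: 9:56 AM
AM hour stays: 9

09:56


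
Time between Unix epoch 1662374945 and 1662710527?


Difference = 1662710527 - 1662374945 = 335582 seconds
In hours: 335582 / 3600 ≈ 93.2
In days: 335582 / 86400 ≈ 3.88

335582 seconds (93.2 hours / 3.88 days)


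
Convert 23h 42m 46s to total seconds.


Hours: 23 × 3600 = 82800
Minutes: 42 × 60 = 2520
Seconds: 46
Total = 82800 + 2520 + 46 = 85366

85366 seconds


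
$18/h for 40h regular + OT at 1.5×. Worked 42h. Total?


Regular: 40h × $18 = $720.00
Overtime: 42 - 40 = 2h
OT pay: 2h × $18 × 1.5 = $54.00
Total = $720.00 + $54.00 = $774.00

$774.00


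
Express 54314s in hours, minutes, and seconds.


15h 5m 14s

Hours: 54314 ÷ 3600 = 15 remainder 314
Minutes: 314 ÷ 60 = 5 remainder 14
Seconds: 14


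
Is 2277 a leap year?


Rules: divisible by 4 AND (not by 100 OR by 400)
2277 ÷ 4 = 569 remainder 1 → not divisible by 4
Not divisible by 4 → not a leap year

No


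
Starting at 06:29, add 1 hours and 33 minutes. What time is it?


Start: 389 minutes from midnight
Add: 93 minutes
Total: 482 minutes
Hours: 482 ÷ 60 = 8 remainder 2

08:02


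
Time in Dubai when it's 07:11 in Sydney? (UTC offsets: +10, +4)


01:11

Time difference = UTC+4 - UTC+10 = -6 hours
New hour = (7 -6) mod 24
= 1 mod 24 = 1
Minutes unchanged → 01:11


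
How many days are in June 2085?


30 days

Month: June (month 6)
June has 30 days


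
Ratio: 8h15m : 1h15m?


Duration 1: 495 minutes
Duration 2: 75 minutes
Ratio = 495:75
GCD = 15
Simplified = 33:5
As a decimal: 33/5 = 6.60

33:5 (6.60)


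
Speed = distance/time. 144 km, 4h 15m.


Distance: 144 km
Time: 4h 15m = 255 min = 255/60 = 17/4 hours
Speed = 144 ÷ (17/4) = 144 × 4 / 17 = 576/17 ≈ 33.9 km/h

33.9 km/h


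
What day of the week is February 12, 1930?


Zeller's congruence:
q=12, m=14, k=29, j=19
h = (12 + ⌊13×15/5⌋ + 29 + ⌊29/4⌋ + ⌊19/4⌋ - 2×19) mod 7
= (12 + 39 + 29 + 7 + 4 - 38) mod 7
= 53 mod 7 = 4
h=4 → Wednesday

Wednesday


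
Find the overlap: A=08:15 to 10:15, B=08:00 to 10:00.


105 minutes

Meeting A: 495-615 (in minutes from midnight)
Meeting B: 480-600
Overlap start = max(495, 480) = 495
Overlap end = min(615, 600) = 600
Overlap = max(0, 600 - 495) = 105 min


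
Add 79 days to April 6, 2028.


Start: April 6, 2028
Add 79 days
April 6 → May 1: 30 - 6 + 1 = 25 days (79 - 25 = 54 left)
May 1 → June 1: 31 - 1 + 1 = 31 days (54 - 31 = 23 left)
June 1 + 23 = June 24, 2028

June 24, 2028


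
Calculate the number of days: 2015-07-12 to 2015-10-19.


From July 12, 2015 to October 19, 2015
Rest of July 2015: 31 - 12 = 19
Full months: August 31, September 30
Days into October 2015: 19
Total = 19 + 31 + 30 + 19 = 99 days

99 days


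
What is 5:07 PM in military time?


Input: 5:07 PM
PM: 5 + 12 = 17

17:07


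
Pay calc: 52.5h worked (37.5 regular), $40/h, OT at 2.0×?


Regular: 37.5h × $40 = $1500.00
Overtime: 52.5 - 37.5 = 15.0h
OT pay: 15.0h × $40 × 2.0 = $1200.00
Total = $1500.00 + $1200.00 = $2700.00

$2700.00


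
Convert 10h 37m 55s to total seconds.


38275 seconds

Hours: 10 × 3600 = 36000
Minutes: 37 × 60 = 2220
Seconds: 55
Total = 36000 + 2220 + 55 = 38275


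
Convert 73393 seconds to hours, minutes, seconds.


Hours: 73393 ÷ 3600 = 20 remainder 1393
Minutes: 1393 ÷ 60 = 23 remainder 13
Seconds: 13

20h 23m 13s


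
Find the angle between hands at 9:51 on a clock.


10.5°

Hour hand = 9×30 + 51×0.5 = 295.5°
Minute hand = 51×6 = 306°
Difference = |295.5 - 306| = 10.5°


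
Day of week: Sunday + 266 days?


Start: Sunday (index 6)
(6 + 266) mod 7
= 272 mod 7
= 6
Index 6 → Sunday

Sunday


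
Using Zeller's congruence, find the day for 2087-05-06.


Tuesday

Zeller's congruence:
q=6, m=5, k=87, j=20
h = (6 + ⌊13×6/5⌋ + 87 + ⌊87/4⌋ + ⌊20/4⌋ - 2×20) mod 7
= (6 + 15 + 87 + 21 + 5 - 40) mod 7
= 94 mod 7 = 3
h=3 → Tuesday


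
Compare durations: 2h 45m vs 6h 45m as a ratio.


11:27 (0.41)

Duration 1: 165 minutes
Duration 2: 405 minutes
Ratio = 165:405
GCD = 15
Simplified = 11:27
As a decimal: 11/27 ≈ 0.41


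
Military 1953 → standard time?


Hour: 19
19 - 12 = 7 → PM

7:53 PM


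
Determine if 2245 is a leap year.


Rules: divisible by 4 AND (not by 100 OR by 400)
2245 ÷ 4 = 561 remainder 1 → not divisible by 4
Not divisible by 4 → not a leap year

No


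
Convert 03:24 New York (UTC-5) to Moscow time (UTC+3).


11:24

Time difference = UTC+3 - UTC-5 = +8 hours
New hour = (3 + 8) mod 24
= 11 mod 24 = 11
Minutes unchanged → 11:24


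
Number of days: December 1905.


Month: December (month 12)
December has 31 days

31 days


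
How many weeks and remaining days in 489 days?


Weeks: 489 ÷ 7 = 69 remainder 6

69 weeks 6 days


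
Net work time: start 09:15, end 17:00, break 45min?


Total time = (17×60+0) - (9×60+15)
= 1020 - 555 = 465 min
Minus break: 465 - 45 = 420 min
= 7h 0m

7h 0m (420 minutes)


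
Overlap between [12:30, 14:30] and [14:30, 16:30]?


Meeting A: 750-870 (in minutes from midnight)
Meeting B: 870-990
Overlap start = max(750, 870) = 870
Overlap end = min(870, 990) = 870
Overlap = max(0, 870 - 870) = 0 min

0 minutes


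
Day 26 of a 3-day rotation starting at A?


Shift B

Shifts: A, B, C
Start: A (index 0)
Day 26: (0 + 26 - 1) mod 3
= 25 mod 3
= 1
Index 1 → shift B


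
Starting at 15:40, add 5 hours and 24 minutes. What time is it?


Start: 940 minutes from midnight
Add: 324 minutes
Total: 1264 minutes
Hours: 1264 ÷ 60 = 21 remainder 4

21:04


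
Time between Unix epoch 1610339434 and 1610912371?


Difference = 1610912371 - 1610339434 = 572937 seconds
In hours: 572937 / 3600 ≈ 159.1
In days: 572937 / 86400 ≈ 6.63

572937 seconds (159.1 hours / 6.63 days)


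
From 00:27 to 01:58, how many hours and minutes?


End time in minutes: 1×60 + 58 = 118
Start time in minutes: 0×60 + 27 = 27
Difference = 118 - 27 = 91 minutes
= 1 hours 31 minutes

1h 31m


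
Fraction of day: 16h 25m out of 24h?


0.6840 (68.40%)

Total minutes: 16×60 + 25 = 985
Day = 24×60 = 1440 minutes
Fraction = 985/1440 ≈ 0.6840
As a percentage: 985/1440 × 100 ≈ 68.40%


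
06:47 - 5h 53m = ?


Start: 407 minutes from midnight
Subtract: 353 minutes
Remaining: 407 - 353 = 54
Hours: 0, Minutes: 54

00:54


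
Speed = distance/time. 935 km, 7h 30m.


Distance: 935 km
Time: 7h 30m = 450 min = 450/60 = 15/2 hours
Speed = 935 ÷ (15/2) = 935 × 2 / 15 = 1870/15 ≈ 124.7 km/h

124.7 km/h


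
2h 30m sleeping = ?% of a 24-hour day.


10.4%

Time: 150 minutes
Day: 1440 minutes
Percentage = (150/1440) × 100 ≈ 10.4%


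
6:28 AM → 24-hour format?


Input: 6:28 AM
AM hour stays: 6

06:28


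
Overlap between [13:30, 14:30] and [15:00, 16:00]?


0 minutes

Meeting A: 810-870 (in minutes from midnight)
Meeting B: 900-960
Overlap start = max(810, 900) = 900
Overlap end = min(870, 960) = 870
Overlap = max(0, 870 - 900) = 0 min


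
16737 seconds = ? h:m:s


Hours: 16737 ÷ 3600 = 4 remainder 2337
Minutes: 2337 ÷ 60 = 38 remainder 57
Seconds: 57

4h 38m 57s


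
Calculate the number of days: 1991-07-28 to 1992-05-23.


From July 28, 1991 to May 23, 1992
Rest of July 1991: 31 - 28 = 3
Full months: August 31, September 30, October 31, November 30, December 31, January 31, February 1992 29, March 31, April 30
Days into May 1992: 23
Total = 3 + 31 + 30 + 31 + 30 + 31 + 31 + 29 + 31 + 30 + 23 = 300 days

300 days


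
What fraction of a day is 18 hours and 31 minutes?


0.7715 (77.15%)

Total minutes: 18×60 + 31 = 1111
Day = 24×60 = 1440 minutes
Fraction = 1111/1440 ≈ 0.7715
As a percentage: 1111/1440 × 100 ≈ 77.15%


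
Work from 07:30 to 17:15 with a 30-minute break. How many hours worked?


Total time = (17×60+15) - (7×60+30)
= 1035 - 450 = 585 min
Minus break: 585 - 30 = 555 min
= 9h 15m

9h 15m (555 minutes)


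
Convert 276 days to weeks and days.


Weeks: 276 ÷ 7 = 39 remainder 3

39 weeks 3 days


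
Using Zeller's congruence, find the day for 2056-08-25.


Friday

Zeller's congruence:
q=25, m=8, k=56, j=20
h = (25 + ⌊13×9/5⌋ + 56 + ⌊56/4⌋ + ⌊20/4⌋ - 2×20) mod 7
= (25 + 23 + 56 + 14 + 5 - 40) mod 7
= 83 mod 7 = 6
h=6 → Friday


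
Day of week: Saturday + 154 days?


Start: Saturday (index 5)
(5 + 154) mod 7
= 159 mod 7
= 5
Index 5 → Saturday

Saturday


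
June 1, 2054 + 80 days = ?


Start: June 1, 2054
Add 80 days
June 1 → July 1: 30 - 1 + 1 = 30 days (80 - 30 = 50 left)
July 1 → August 1: 31 - 1 + 1 = 31 days (50 - 31 = 19 left)
August 1 + 19 = August 20, 2054

August 20, 2054


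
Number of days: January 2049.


31 days

Month: January (month 1)
January has 31 days


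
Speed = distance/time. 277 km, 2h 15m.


Distance: 277 km
Time: 2h 15m = 135 min = 135/60 = 9/4 hours
Speed = 277 ÷ (9/4) = 277 × 4 / 9 = 1108/9 ≈ 123.1 km/h

123.1 km/h


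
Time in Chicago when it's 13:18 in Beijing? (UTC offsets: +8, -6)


23:18 (previous day)

Time difference = UTC-6 - UTC+8 = -14 hours
New hour = (13 -14) mod 24
= -1 mod 24 = 23
Minutes unchanged → 23:18; -1 < 0 → previous day


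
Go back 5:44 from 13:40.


07:56

Start: 820 minutes from midnight
Subtract: 344 minutes
Remaining: 820 - 344 = 476
Hours: 7, Minutes: 56


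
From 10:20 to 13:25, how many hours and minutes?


End time in minutes: 13×60 + 25 = 805
Start time in minutes: 10×60 + 20 = 620
Difference = 805 - 620 = 185 minutes
= 3 hours 5 minutes

3h 5m


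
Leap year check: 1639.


No

Rules: divisible by 4 AND (not by 100 OR by 400)
1639 ÷ 4 = 409 remainder 3 → not divisible by 4
Not divisible by 4 → not a leap year


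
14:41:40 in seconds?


Hours: 14 × 3600 = 50400
Minutes: 41 × 60 = 2460
Seconds: 40
Total = 50400 + 2460 + 40 = 52900

52900 seconds


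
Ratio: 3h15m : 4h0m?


13:16 (0.81)

Duration 1: 195 minutes
Duration 2: 240 minutes
Ratio = 195:240
GCD = 15
Simplified = 13:16
As a decimal: 13/16 ≈ 0.81


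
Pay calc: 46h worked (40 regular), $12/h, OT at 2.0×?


Regular: 40h × $12 = $480.00
Overtime: 46 - 40 = 6h
OT pay: 6h × $12 × 2.0 = $144.00
Total = $480.00 + $144.00 = $624.00

$624.00


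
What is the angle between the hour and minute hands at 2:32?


Hour hand = 2×30 + 32×0.5 = 76.0°
Minute hand = 32×6 = 192°
Difference = |76.0 - 192| = 116.0°

116.0°


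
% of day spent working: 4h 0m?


16.7%

Time: 240 minutes
Day: 1440 minutes
Percentage = (240/1440) × 100 ≈ 16.7%


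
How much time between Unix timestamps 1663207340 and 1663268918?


61578 seconds (17.1 hours / 0.71 days)

Difference = 1663268918 - 1663207340 = 61578 seconds
In hours: 61578 / 3600 ≈ 17.1
In days: 61578 / 86400 ≈ 0.71


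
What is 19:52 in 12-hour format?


Hour: 19
19 - 12 = 7 → PM

7:52 PM


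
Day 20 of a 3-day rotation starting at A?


Shifts: A, B, C
Start: A (index 0)
Day 20: (0 + 20 - 1) mod 3
= 19 mod 3
= 1
Index 1 → shift B

Shift B


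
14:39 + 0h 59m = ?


Start: 879 minutes from midnight
Add: 59 minutes
Total: 938 minutes
Hours: 938 ÷ 60 = 15 remainder 38

15:38


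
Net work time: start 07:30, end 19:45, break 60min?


Total time = (19×60+45) - (7×60+30)
= 1185 - 450 = 735 min
Minus break: 735 - 60 = 675 min
= 11h 15m

11h 15m (675 minutes)


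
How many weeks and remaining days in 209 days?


29 weeks 6 days

Weeks: 209 ÷ 7 = 29 remainder 6


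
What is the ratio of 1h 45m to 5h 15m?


1:3 (0.33)

Duration 1: 105 minutes
Duration 2: 315 minutes
Ratio = 105:315
GCD = 105
Simplified = 1:3
As a decimal: 1/3 ≈ 0.33


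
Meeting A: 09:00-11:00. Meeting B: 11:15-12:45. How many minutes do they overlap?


Meeting A: 540-660 (in minutes from midnight)
Meeting B: 675-765
Overlap start = max(540, 675) = 675
Overlap end = min(660, 765) = 660
Overlap = max(0, 660 - 675) = 0 min

0 minutes


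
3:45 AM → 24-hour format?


03:45

Input: 3:45 AM
AM hour stays: 3


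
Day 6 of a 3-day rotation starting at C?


Shifts: A, B, C
Start: C (index 2)
Day 6: (2 + 6 - 1) mod 3
= 7 mod 3
= 1
Index 1 → shift B

Shift B


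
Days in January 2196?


Month: January (month 1)
January has 31 days

31 days


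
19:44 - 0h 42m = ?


19:02

Start: 1184 minutes from midnight
Subtract: 42 minutes
Remaining: 1184 - 42 = 1142
Hours: 19, Minutes: 2


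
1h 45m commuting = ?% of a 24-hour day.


Time: 105 minutes
Day: 1440 minutes
Percentage = (105/1440) × 100 ≈ 7.3%

7.3%


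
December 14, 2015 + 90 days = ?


March 13, 2016

Start: December 14, 2015
Add 90 days
December 14 → January 1: 31 - 14 + 1 = 18 days (90 - 18 = 72 left)
January 1 → February 1: 31 - 1 + 1 = 31 days (72 - 31 = 41 left)
February 1 → March 1: 29 - 1 + 1 = 29 days (41 - 29 = 12 left)
March 1 + 12 = March 13, 2016


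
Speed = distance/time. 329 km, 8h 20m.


39.5 km/h

Distance: 329 km
Time: 8h 20m = 500 min = 500/60 = 25/3 hours
Speed = 329 ÷ (25/3) = 329 × 3 / 25 = 987/25 ≈ 39.5 km/h


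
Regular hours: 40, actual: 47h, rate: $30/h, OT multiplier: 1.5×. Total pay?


$1515.00

Regular: 40h × $30 = $1200.00
Overtime: 47 - 40 = 7h
OT pay: 7h × $30 × 1.5 = $315.00
Total = $1200.00 + $315.00 = $1515.00


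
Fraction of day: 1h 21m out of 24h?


Total minutes: 1×60 + 21 = 81
Day = 24×60 = 1440 minutes
Fraction = 81/1440 ≈ 0.0563
As a percentage: 81/1440 × 100 ≈ 5.63%

0.0563 (5.63%)


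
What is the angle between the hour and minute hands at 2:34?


127.0°

Hour hand = 2×30 + 34×0.5 = 77.0°
Minute hand = 34×6 = 204°
Difference = |77.0 - 204| = 127.0°


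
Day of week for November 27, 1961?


Zeller's congruence:
q=27, m=11, k=61, j=19
h = (27 + ⌊13×12/5⌋ + 61 + ⌊61/4⌋ + ⌊19/4⌋ - 2×19) mod 7
= (27 + 31 + 61 + 15 + 4 - 38) mod 7
= 100 mod 7 = 2
h=2 → Monday

Monday


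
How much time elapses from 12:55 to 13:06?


End time in minutes: 13×60 + 6 = 786
Start time in minutes: 12×60 + 55 = 775
Difference = 786 - 775 = 11 minutes
= 0 hours 11 minutes

0h 11m


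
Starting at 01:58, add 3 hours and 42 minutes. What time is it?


Start: 118 minutes from midnight
Add: 222 minutes
Total: 340 minutes
Hours: 340 ÷ 60 = 5 remainder 40

05:40


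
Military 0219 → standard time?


Hour: 2
2 < 12 → AM

2:19 AM


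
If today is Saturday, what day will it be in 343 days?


Saturday

Start: Saturday (index 5)
(5 + 343) mod 7
= 348 mod 7
= 5
Index 5 → Saturday


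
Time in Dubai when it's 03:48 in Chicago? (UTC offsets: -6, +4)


13:48

Time difference = UTC+4 - UTC-6 = +10 hours
New hour = (3 + 10) mod 24
= 13 mod 24 = 13
Minutes unchanged → 13:48


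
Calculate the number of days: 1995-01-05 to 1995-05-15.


130 days

From January 5, 1995 to May 15, 1995
Rest of January 1995: 31 - 5 = 26
Full months: February 1995 28, March 31, April 30
Days into May 1995: 15
Total = 26 + 28 + 31 + 30 + 15 = 130 days


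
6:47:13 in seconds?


24433 seconds

Hours: 6 × 3600 = 21600
Minutes: 47 × 60 = 2820
Seconds: 13
Total = 21600 + 2820 + 13 = 24433


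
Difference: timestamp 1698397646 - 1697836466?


561180 seconds (155.9 hours / 6.50 days)

Difference = 1698397646 - 1697836466 = 561180 seconds
In hours: 561180 / 3600 ≈ 155.9
In days: 561180 / 86400 ≈ 6.50


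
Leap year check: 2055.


No

Rules: divisible by 4 AND (not by 100 OR by 400)
2055 ÷ 4 = 513 remainder 3 → not divisible by 4
Not divisible by 4 → not a leap year


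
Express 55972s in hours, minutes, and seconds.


15h 32m 52s

Hours: 55972 ÷ 3600 = 15 remainder 1972
Minutes: 1972 ÷ 60 = 32 remainder 52
Seconds: 52


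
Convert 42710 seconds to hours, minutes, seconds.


Hours: 42710 ÷ 3600 = 11 remainder 3110
Minutes: 3110 ÷ 60 = 51 remainder 50
Seconds: 50

11h 51m 50s


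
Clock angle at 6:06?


Hour hand = 6×30 + 6×0.5 = 183.0°
Minute hand = 6×6 = 36°
Difference = |183.0 - 36| = 147.0°

147.0°


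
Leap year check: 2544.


Rules: divisible by 4 AND (not by 100 OR by 400)
2544 ÷ 4 = 636 exactly → divisible by 4
2544 ÷ 100 = 25 remainder 44 → not divisible by 100
Divisible by 4 but not by 100 → leap year

Yes


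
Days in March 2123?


31 days

Month: March (month 3)
March has 31 days


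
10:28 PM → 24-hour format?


Input: 10:28 PM
PM: 10 + 12 = 22

22:28


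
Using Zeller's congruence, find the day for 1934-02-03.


Saturday

Zeller's congruence:
q=3, m=14, k=33, j=19
h = (3 + ⌊13×15/5⌋ + 33 + ⌊33/4⌋ + ⌊19/4⌋ - 2×19) mod 7
= (3 + 39 + 33 + 8 + 4 - 38) mod 7
= 49 mod 7 = 0
h=0 → Saturday
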